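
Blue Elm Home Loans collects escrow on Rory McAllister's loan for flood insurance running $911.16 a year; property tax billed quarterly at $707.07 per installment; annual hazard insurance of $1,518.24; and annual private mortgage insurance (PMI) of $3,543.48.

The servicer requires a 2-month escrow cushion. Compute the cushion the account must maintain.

Flood insurance = $911.16 per year
Property tax = $707.07 × 4 = $2,828.28 per year
Hazard insurance = $1,518.24 per year
Private mortgage insurance (PMI) = $3,543.48 per year
Combined annual = $911.16 + $2,828.28 + $1,518.24 + $3,543.48 = $8,801.16
Base monthly escrow = $8,801.16 ÷ 12 = $733.43
Cushion = 2 × $733.43 = $1,466.86

$1,466.86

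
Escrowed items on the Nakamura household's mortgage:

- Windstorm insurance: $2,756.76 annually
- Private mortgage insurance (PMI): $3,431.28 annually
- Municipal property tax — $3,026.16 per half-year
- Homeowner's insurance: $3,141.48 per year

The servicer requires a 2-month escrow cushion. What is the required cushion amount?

$2,563.64

Windstorm insurance = $2,756.76
Private mortgage insurance (PMI) = $3,431.28
Municipal property tax = $3,026.16 × 2 = $6,052.32
Homeowner's insurance = $3,141.48
Annual escrow total = $2,756.76 + $3,431.28 + $6,052.32 + $3,141.48 = $15,381.84
Per month = $15,381.84 ÷ 12 = $1,281.82
Cushion = 2 × $1,281.82 = $2,563.64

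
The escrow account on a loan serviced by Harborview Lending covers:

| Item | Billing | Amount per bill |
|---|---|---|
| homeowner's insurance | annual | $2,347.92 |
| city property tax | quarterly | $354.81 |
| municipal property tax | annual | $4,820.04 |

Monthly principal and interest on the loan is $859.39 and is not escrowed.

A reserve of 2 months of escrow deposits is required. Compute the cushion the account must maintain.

$1,431.20

Homeowner's insurance: $2,347.92 per year
City property tax: $354.81 × 4 = $1,419.24 per year
Municipal property tax: $4,820.04 per year
Yearly total = $8,587.20
Monthly = $8,587.20 / 12 = $715.60
Cushion = 2 × $715.60 = $1,431.20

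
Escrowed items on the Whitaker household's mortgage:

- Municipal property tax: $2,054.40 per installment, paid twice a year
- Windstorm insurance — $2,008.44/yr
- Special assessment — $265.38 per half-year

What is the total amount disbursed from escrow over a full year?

$6,648.00

Municipal property tax = $2,054.40 × 2 = $4,108.80 per year
Windstorm insurance = $2,008.44 per year
Special assessment = $265.38 × 2 = $530.76 per year
Combined annual = $4,108.80 + $2,008.44 + $530.76 = $6,648.00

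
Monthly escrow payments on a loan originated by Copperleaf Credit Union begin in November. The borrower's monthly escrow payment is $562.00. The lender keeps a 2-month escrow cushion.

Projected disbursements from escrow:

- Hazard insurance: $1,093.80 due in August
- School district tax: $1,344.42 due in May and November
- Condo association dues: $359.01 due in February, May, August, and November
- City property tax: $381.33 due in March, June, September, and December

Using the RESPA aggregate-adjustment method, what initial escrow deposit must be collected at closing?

$2,265.43

Cushion = 2 × $562.00 = $1,124.00
Trial balance (start $0, +$562.00 each month, − disbursements):
  Nov: +$562.00 − $1,703.43 → -$1,141.43
  Dec: +$562.00 − $381.33 → -$960.76
  Jan: +$562.00 → -$398.76
  Feb: +$562.00 − $359.01 → -$195.77
  Mar: +$562.00 − $381.33 → -$15.10
  Apr: +$562.00 → $546.90
  May: +$562.00 − $1,703.43 → -$594.53
  Jun: +$562.00 − $381.33 → -$413.86
  Jul: +$562.00 → $148.14
  Aug: +$562.00 − $1,452.81 → -$742.67
  Sep: +$562.00 − $381.33 → -$562.00
  Oct: +$562.00 → $0.00
Lowest trial balance = -$1,141.43 (Nov)
Initial deposit = cushion − low point = $1,124.00 − (-$1,141.43) = $2,265.43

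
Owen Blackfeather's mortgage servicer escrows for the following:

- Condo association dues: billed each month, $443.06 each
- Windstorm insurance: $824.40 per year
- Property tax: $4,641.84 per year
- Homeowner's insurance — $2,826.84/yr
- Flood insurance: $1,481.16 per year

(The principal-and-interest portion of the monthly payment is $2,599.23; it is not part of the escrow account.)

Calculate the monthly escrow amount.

$1,257.58

Condo association dues: $443.06 × 12 = $5,316.72 annually
Windstorm insurance: $824.40 annually
Property tax: $4,641.84 annually
Homeowner's insurance: $2,826.84 annually
Flood insurance: $1,481.16 annually
Combined annual = $5,316.72 + $824.40 + $4,641.84 + $2,826.84 + $1,481.16 = $15,090.96
Monthly = $15,090.96 ÷ 12 = $1,257.58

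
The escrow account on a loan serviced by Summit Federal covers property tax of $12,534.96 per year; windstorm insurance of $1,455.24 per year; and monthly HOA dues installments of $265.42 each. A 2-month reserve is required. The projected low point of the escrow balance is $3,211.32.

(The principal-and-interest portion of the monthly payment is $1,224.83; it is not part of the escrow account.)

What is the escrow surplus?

$348.78

Property tax: $12,534.96
Windstorm insurance: $1,455.24
HOA dues: $265.42 × 12 = $3,185.04
Annual escrow total = $12,534.96 + $1,455.24 + $3,185.04 = $17,175.24
Base monthly escrow = $17,175.24 ÷ 12 = $1,431.27
Required cushion = 2 × $1,431.27 = $2,862.54
Surplus = $3,211.32 − $2,862.54 = $348.78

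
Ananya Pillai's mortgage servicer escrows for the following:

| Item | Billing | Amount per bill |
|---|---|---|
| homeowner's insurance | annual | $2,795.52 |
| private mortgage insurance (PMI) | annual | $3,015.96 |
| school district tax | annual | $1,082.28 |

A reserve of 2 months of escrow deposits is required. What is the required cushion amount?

Homeowner's insurance: $2,795.52 annually
Private mortgage insurance (PMI): $3,015.96 annually
School district tax: $1,082.28 annually
Yearly total = $2,795.52 + $3,015.96 + $1,082.28 = $6,893.76
Monthly escrow = $6,893.76 / 12 = $574.48
Cushion = 2 × $574.48 = $1,148.96

$1,148.96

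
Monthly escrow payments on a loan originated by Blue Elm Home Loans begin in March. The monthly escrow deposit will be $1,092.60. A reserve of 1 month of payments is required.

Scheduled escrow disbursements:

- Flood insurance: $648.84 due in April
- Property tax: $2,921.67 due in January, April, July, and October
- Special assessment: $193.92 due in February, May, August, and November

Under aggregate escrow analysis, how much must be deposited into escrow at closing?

$2,477.91

Cushion = 1 × $1,092.60 = $1,092.60
Trial balance (start $0, +$1,092.60 each month, − disbursements):
  Mar: +$1,092.60 → $1,092.60
  Apr: +$1,092.60 − $3,570.51 → -$1,385.31
  May: +$1,092.60 − $193.92 → -$486.63
  Jun: +$1,092.60 → $605.97
  Jul: +$1,092.60 − $2,921.67 → -$1,223.10
  Aug: +$1,092.60 − $193.92 → -$324.42
  Sep: +$1,092.60 → $768.18
  Oct: +$1,092.60 − $2,921.67 → -$1,060.89
  Nov: +$1,092.60 − $193.92 → -$162.21
  Dec: +$1,092.60 → $930.39
  Jan: +$1,092.60 − $2,921.67 → -$898.68
  Feb: +$1,092.60 − $193.92 → $0.00
Lowest trial balance = -$1,385.31 (Apr)
Initial deposit = cushion − low point = $1,092.60 − (-$1,385.31) = $2,477.91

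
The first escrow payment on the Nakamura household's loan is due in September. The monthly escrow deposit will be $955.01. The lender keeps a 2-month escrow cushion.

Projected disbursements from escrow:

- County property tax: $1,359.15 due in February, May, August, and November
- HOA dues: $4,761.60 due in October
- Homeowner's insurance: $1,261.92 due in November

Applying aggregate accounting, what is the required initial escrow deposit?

$6,427.66

Cushion = 2 × $955.01 = $1,910.02
Trial balance (start $0, +$955.01 each month, − disbursements):
  Sep: +$955.01 → $955.01
  Oct: +$955.01 − $4,761.60 → -$2,851.58
  Nov: +$955.01 − $2,621.07 → -$4,517.64
  Dec: +$955.01 → -$3,562.63
  Jan: +$955.01 → -$2,607.62
  Feb: +$955.01 − $1,359.15 → -$3,011.76
  Mar: +$955.01 → -$2,056.75
  Apr: +$955.01 → -$1,101.74
  May: +$955.01 − $1,359.15 → -$1,505.88
  Jun: +$955.01 → -$550.87
  Jul: +$955.01 → $404.14
  Aug: +$955.01 − $1,359.15 → $0.00
Lowest trial balance = -$4,517.64 (Nov)
Initial deposit = cushion − low point = $1,910.02 − (-$4,517.64) = $6,427.66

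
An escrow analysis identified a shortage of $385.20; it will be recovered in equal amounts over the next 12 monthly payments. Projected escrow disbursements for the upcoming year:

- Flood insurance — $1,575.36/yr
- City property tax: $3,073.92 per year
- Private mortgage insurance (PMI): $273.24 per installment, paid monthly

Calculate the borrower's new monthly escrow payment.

Flood insurance: $1,575.36/yr
City property tax: $3,073.92/yr
Private mortgage insurance (PMI): $273.24 × 12 = $3,278.88/yr
Total per year = $7,928.16
Per month = $7,928.16 ÷ 12 = $660.68
Monthly shortage recovery: $385.20 / 12 = $32.10
Adjusted monthly = $660.68 + $32.10 = $692.78

$692.78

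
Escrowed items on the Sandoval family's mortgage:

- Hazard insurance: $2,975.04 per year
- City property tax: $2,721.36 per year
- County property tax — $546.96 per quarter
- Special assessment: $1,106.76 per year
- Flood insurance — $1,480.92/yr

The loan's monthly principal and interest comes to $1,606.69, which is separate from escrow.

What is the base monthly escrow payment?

$872.66

Hazard insurance: $2,975.04 per year
City property tax: $2,721.36 per year
County property tax: $546.96 × 4 = $2,187.84 per year
Special assessment: $1,106.76 per year
Flood insurance: $1,480.92 per year
Total annual escrow = $10,471.92
Monthly = $10,471.92 ÷ 12 = $872.66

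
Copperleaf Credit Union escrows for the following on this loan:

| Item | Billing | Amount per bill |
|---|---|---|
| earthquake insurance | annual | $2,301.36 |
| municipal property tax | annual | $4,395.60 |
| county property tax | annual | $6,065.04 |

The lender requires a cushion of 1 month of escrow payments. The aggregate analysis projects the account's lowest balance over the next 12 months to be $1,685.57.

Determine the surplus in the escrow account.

$622.07

Earthquake insurance — $2,301.36 per year
Municipal property tax — $4,395.60 per year
County property tax — $6,065.04 per year
Annual escrow total = $12,762.00
Monthly = $12,762.00 ÷ 12 = $1,063.50
Required reserve = 1 × $1,063.50 = $1,063.50
Excess over cushion: $1,685.57 − $1,063.50 = $622.07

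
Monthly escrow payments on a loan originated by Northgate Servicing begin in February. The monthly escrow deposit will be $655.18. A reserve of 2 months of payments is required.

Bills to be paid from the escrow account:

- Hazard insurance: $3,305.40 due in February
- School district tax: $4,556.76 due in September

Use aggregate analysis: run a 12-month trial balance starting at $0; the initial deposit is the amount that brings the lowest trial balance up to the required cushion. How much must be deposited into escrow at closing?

Cushion = 2 × $655.18 = $1,310.36
Trial balance (start $0, +$655.18 each month, − disbursements):
  Feb: +$655.18 − $3,305.40 → -$2,650.22
  Mar: +$655.18 → -$1,995.04
  Apr: +$655.18 → -$1,339.86
  May: +$655.18 → -$684.68
  Jun: +$655.18 → -$29.50
  Jul: +$655.18 → $625.68
  Aug: +$655.18 → $1,280.86
  Sep: +$655.18 − $4,556.76 → -$2,620.72
  Oct: +$655.18 → -$1,965.54
  Nov: +$655.18 → -$1,310.36
  Dec: +$655.18 → -$655.18
  Jan: +$655.18 → $0.00
Lowest trial balance = -$2,650.22 (Feb)
Initial deposit = cushion − low point = $1,310.36 − (-$2,650.22) = $3,960.58

$3,960.58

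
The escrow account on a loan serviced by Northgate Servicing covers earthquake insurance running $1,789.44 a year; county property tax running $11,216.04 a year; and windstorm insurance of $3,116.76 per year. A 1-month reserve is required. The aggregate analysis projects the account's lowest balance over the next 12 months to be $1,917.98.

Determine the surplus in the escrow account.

Earthquake insurance: $1,789.44 annually
County property tax: $11,216.04 annually
Windstorm insurance: $3,116.76 annually
Total annual escrow = $16,122.24
Base monthly escrow = $16,122.24 / 12 = $1,343.52
Cushion = 1 × $1,343.52 = $1,343.52
Surplus = $1,917.98 − $1,343.52 = $574.46

$574.46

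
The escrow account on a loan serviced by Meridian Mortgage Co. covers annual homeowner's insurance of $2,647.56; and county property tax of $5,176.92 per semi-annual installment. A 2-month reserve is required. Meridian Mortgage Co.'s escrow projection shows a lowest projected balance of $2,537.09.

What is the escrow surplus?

Homeowner's insurance — $2,647.56 annually
County property tax — $5,176.92 × 2 = $10,353.84 annually
Total per year = $2,647.56 + $10,353.84 = $13,001.40
Per month = $13,001.40 ÷ 12 = $1,083.45
Required cushion = 2 × $1,083.45 = $2,166.90
Excess over cushion: $2,537.09 − $2,166.90 = $370.19

$370.19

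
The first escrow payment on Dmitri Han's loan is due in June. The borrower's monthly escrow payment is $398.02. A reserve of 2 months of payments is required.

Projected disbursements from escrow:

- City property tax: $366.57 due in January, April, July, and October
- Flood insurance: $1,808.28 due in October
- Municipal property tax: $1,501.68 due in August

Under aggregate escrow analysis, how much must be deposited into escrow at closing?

Cushion = 2 × $398.02 = $796.04
Trial balance (start $0, +$398.02 each month, − disbursements):
  Jun: +$398.02 → $398.02
  Jul: +$398.02 − $366.57 → $429.47
  Aug: +$398.02 − $1,501.68 → -$674.19
  Sep: +$398.02 → -$276.17
  Oct: +$398.02 − $2,174.85 → -$2,053.00
  Nov: +$398.02 → -$1,654.98
  Dec: +$398.02 → -$1,256.96
  Jan: +$398.02 − $366.57 → -$1,225.51
  Feb: +$398.02 → -$827.49
  Mar: +$398.02 → -$429.47
  Apr: +$398.02 − $366.57 → -$398.02
  May: +$398.02 → $0.00
Lowest trial balance = -$2,053.00 (Oct)
Initial deposit = cushion − low point = $796.04 − (-$2,053.00) = $2,849.04

$2,849.04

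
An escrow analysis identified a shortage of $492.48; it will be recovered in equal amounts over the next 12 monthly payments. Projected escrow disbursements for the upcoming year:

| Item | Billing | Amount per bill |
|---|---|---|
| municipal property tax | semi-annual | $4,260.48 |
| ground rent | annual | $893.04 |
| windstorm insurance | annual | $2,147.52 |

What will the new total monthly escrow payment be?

Municipal property tax — $4,260.48 × 2 = $8,520.96 per year
Ground rent — $893.04 per year
Windstorm insurance — $2,147.52 per year
Yearly total = $8,520.96 + $893.04 + $2,147.52 = $11,561.52
Monthly escrow = $11,561.52 / 12 = $963.46
Shortage per month = $492.48 / 12 = $41.04
New monthly escrow = $963.46 + $41.04 = $1,004.50

$1,004.50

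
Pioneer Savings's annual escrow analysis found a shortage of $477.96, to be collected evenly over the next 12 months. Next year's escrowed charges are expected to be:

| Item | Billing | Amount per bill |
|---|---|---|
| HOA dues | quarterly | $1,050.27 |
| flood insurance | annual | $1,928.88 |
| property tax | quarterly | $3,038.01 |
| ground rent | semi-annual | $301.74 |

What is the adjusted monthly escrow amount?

HOA dues — $1,050.27 × 4 = $4,201.08 annually
Flood insurance — $1,928.88 annually
Property tax — $3,038.01 × 4 = $12,152.04 annually
Ground rent — $301.74 × 2 = $603.48 annually
Yearly total = $4,201.08 + $1,928.88 + $12,152.04 + $603.48 = $18,885.48
Monthly = $18,885.48 / 12 = $1,573.79
Monthly shortage recovery: $477.96 ÷ 12 = $39.83
New monthly escrow = $1,573.79 + $39.83 = $1,613.62

$1,613.62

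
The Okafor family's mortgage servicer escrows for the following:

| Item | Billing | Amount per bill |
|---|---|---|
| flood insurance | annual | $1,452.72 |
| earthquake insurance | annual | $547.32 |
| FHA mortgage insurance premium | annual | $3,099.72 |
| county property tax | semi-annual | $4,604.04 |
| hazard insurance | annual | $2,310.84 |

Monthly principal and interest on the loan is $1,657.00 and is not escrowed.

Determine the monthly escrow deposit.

$1,384.89

Flood insurance = $1,452.72/yr
Earthquake insurance = $547.32/yr
FHA mortgage insurance premium = $3,099.72/yr
County property tax = $4,604.04 × 2 = $9,208.08/yr
Hazard insurance = $2,310.84/yr
Annual escrow total = $1,452.72 + $547.32 + $3,099.72 + $9,208.08 + $2,310.84 = $16,618.68
Monthly escrow = $16,618.68 ÷ 12 = $1,384.89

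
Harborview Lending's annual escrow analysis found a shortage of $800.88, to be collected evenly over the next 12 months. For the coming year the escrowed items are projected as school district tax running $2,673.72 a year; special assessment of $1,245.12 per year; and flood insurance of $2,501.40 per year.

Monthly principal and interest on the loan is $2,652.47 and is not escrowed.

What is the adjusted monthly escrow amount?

$601.76

School district tax = $2,673.72 annually
Special assessment = $1,245.12 annually
Flood insurance = $2,501.40 annually
Combined annual = $6,420.24
Monthly escrow = $6,420.24 / 12 = $535.02
Monthly shortage recovery: $800.88 / 12 = $66.74
New monthly escrow = $535.02 + $66.74 = $601.76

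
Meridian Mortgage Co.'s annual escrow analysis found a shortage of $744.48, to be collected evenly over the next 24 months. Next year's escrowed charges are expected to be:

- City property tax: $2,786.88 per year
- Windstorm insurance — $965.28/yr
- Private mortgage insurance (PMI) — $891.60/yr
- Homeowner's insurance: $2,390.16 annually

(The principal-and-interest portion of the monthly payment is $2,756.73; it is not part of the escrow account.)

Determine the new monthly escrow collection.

City property tax = $2,786.88 annually
Windstorm insurance = $965.28 annually
Private mortgage insurance (PMI) = $891.60 annually
Homeowner's insurance = $2,390.16 annually
Annual escrow total = $2,786.88 + $965.28 + $891.60 + $2,390.16 = $7,033.92
Monthly = $7,033.92 / 12 = $586.16
Shortage per month = $744.48 / 24 = $31.02
New monthly escrow = $586.16 + $31.02 = $617.18

$617.18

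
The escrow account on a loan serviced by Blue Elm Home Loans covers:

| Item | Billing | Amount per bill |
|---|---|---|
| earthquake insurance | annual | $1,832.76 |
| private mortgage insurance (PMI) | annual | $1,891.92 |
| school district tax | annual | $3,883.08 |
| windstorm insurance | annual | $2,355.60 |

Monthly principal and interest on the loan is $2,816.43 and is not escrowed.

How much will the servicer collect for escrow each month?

Earthquake insurance: $1,832.76 per year
Private mortgage insurance (PMI): $1,891.92 per year
School district tax: $3,883.08 per year
Windstorm insurance: $2,355.60 per year
Combined annual = $9,963.36
Monthly = $9,963.36 ÷ 12 = $830.28

$830.28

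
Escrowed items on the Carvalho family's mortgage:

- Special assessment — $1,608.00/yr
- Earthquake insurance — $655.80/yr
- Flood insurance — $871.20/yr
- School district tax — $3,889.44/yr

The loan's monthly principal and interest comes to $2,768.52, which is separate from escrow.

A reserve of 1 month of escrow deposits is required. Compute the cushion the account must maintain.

Special assessment — $1,608.00 per year
Earthquake insurance — $655.80 per year
Flood insurance — $871.20 per year
School district tax — $3,889.44 per year
Combined annual = $7,024.44
Per month = $7,024.44 ÷ 12 = $585.37
Reserve = 1 × $585.37 = $585.37

$585.37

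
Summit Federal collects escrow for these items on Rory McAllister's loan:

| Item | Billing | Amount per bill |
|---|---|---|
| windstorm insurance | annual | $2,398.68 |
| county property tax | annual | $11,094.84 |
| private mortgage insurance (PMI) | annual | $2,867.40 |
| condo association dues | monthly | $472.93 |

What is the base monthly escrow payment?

Windstorm insurance = $2,398.68/yr
County property tax = $11,094.84/yr
Private mortgage insurance (PMI) = $2,867.40/yr
Condo association dues = $472.93 × 12 = $5,675.16/yr
Yearly total = $22,036.08
Per month = $22,036.08 / 12 = $1,836.34

$1,836.34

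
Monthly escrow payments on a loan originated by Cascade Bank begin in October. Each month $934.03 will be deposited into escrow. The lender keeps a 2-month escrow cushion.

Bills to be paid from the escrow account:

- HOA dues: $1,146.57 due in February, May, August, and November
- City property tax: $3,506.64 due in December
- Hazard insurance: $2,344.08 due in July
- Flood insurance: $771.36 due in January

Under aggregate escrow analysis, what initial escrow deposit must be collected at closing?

$3,769.05

Cushion = 2 × $934.03 = $1,868.06
Trial balance (start $0, +$934.03 each month, − disbursements):
  Oct: +$934.03 → $934.03
  Nov: +$934.03 − $1,146.57 → $721.49
  Dec: +$934.03 − $3,506.64 → -$1,851.12
  Jan: +$934.03 − $771.36 → -$1,688.45
  Feb: +$934.03 − $1,146.57 → -$1,900.99
  Mar: +$934.03 → -$966.96
  Apr: +$934.03 → -$32.93
  May: +$934.03 − $1,146.57 → -$245.47
  Jun: +$934.03 → $688.56
  Jul: +$934.03 − $2,344.08 → -$721.49
  Aug: +$934.03 − $1,146.57 → -$934.03
  Sep: +$934.03 → $0.00
Lowest trial balance = -$1,900.99 (Feb)
Initial deposit = cushion − low point = $1,868.06 − (-$1,900.99) = $3,769.05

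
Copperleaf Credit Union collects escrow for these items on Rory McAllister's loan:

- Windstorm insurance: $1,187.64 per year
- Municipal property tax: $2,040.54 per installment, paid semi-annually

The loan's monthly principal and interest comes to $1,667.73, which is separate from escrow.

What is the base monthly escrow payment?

$439.06

Windstorm insurance = $1,187.64 per year
Municipal property tax = $2,040.54 × 2 = $4,081.08 per year
Yearly total = $1,187.64 + $4,081.08 = $5,268.72
Per month = $5,268.72 ÷ 12 = $439.06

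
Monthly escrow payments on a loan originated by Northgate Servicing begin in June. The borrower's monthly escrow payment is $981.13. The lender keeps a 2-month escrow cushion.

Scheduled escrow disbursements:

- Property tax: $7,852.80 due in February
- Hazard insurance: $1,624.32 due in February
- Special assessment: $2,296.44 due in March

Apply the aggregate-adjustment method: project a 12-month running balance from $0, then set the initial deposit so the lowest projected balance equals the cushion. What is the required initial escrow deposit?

Cushion = 2 × $981.13 = $1,962.26
Trial balance (start $0, +$981.13 each month, − disbursements):
  Jun: +$981.13 → $981.13
  Jul: +$981.13 → $1,962.26
  Aug: +$981.13 → $2,943.39
  Sep: +$981.13 → $3,924.52
  Oct: +$981.13 → $4,905.65
  Nov: +$981.13 → $5,886.78
  Dec: +$981.13 → $6,867.91
  Jan: +$981.13 → $7,849.04
  Feb: +$981.13 − $9,477.12 → -$646.95
  Mar: +$981.13 − $2,296.44 → -$1,962.26
  Apr: +$981.13 → -$981.13
  May: +$981.13 → $0.00
Lowest trial balance = -$1,962.26 (Mar)
Initial deposit = cushion − low point = $1,962.26 − (-$1,962.26) = $3,924.52

$3,924.52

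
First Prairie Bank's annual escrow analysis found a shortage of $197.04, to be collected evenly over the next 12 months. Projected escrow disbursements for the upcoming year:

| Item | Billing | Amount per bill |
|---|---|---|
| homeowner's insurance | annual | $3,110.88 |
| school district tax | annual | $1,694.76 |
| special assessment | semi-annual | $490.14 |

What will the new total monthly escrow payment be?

$498.58

Homeowner's insurance — $3,110.88
School district tax — $1,694.76
Special assessment — $490.14 × 2 = $980.28
Total per year = $3,110.88 + $1,694.76 + $980.28 = $5,785.92
Per month = $5,785.92 / 12 = $482.16
Shortage spread = $197.04 ÷ 12 = $16.42/mo
New monthly escrow = $482.16 + $16.42 = $498.58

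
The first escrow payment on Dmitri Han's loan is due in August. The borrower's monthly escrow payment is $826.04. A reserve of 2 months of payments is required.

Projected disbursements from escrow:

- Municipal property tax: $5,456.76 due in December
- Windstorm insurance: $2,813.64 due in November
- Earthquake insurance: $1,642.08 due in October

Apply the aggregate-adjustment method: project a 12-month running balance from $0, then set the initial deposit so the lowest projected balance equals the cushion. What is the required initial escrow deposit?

$7,434.36

Cushion = 2 × $826.04 = $1,652.08
Trial balance (start $0, +$826.04 each month, − disbursements):
  Aug: +$826.04 → $826.04
  Sep: +$826.04 → $1,652.08
  Oct: +$826.04 − $1,642.08 → $836.04
  Nov: +$826.04 − $2,813.64 → -$1,151.56
  Dec: +$826.04 − $5,456.76 → -$5,782.28
  Jan: +$826.04 → -$4,956.24
  Feb: +$826.04 → -$4,130.20
  Mar: +$826.04 → -$3,304.16
  Apr: +$826.04 → -$2,478.12
  May: +$826.04 → -$1,652.08
  Jun: +$826.04 → -$826.04
  Jul: +$826.04 → $0.00
Lowest trial balance = -$5,782.28 (Dec)
Initial deposit = cushion − low point = $1,652.08 − (-$5,782.28) = $7,434.36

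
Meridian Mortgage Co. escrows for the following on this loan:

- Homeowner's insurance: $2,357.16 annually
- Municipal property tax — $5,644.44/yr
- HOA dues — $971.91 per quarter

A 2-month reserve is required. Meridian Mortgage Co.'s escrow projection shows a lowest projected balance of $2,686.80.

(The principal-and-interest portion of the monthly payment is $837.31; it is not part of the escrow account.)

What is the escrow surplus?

$705.26

Homeowner's insurance = $2,357.16 per year
Municipal property tax = $5,644.44 per year
HOA dues = $971.91 × 4 = $3,887.64 per year
Combined annual = $11,889.24
Monthly = $11,889.24 ÷ 12 = $990.77
Required reserve = 2 × $990.77 = $1,981.54
Excess over cushion: $2,686.80 − $1,981.54 = $705.26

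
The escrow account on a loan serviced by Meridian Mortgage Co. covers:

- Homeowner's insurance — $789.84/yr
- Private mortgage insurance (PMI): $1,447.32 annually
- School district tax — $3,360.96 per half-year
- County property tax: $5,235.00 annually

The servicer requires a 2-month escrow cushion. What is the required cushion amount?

$2,365.68

Homeowner's insurance: $789.84 per year
Private mortgage insurance (PMI): $1,447.32 per year
School district tax: $3,360.96 × 2 = $6,721.92 per year
County property tax: $5,235.00 per year
Total annual escrow = $14,194.08
Per month = $14,194.08 / 12 = $1,182.84
Reserve = 2 × $1,182.84 = $2,365.68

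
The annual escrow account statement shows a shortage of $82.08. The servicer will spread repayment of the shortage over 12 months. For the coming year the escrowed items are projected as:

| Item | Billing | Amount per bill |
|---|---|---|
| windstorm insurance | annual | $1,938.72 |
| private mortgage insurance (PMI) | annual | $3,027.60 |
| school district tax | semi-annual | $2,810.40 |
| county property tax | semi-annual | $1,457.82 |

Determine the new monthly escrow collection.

Windstorm insurance = $1,938.72 annually
Private mortgage insurance (PMI) = $3,027.60 annually
School district tax = $2,810.40 × 2 = $5,620.80 annually
County property tax = $1,457.82 × 2 = $2,915.64 annually
Total annual escrow = $13,502.76
Monthly = $13,502.76 ÷ 12 = $1,125.23
Shortage spread = $82.08 ÷ 12 = $6.84/mo
Adjusted monthly = $1,125.23 + $6.84 = $1,132.07

$1,132.07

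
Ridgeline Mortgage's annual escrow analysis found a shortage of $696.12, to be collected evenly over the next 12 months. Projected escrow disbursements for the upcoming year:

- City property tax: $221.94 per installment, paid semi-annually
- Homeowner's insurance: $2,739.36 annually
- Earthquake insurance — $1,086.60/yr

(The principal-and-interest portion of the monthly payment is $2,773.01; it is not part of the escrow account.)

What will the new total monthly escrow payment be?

$413.83

City property tax = $221.94 × 2 = $443.88 annually
Homeowner's insurance = $2,739.36 annually
Earthquake insurance = $1,086.60 annually
Total annual escrow = $443.88 + $2,739.36 + $1,086.60 = $4,269.84
Monthly = $4,269.84 ÷ 12 = $355.82
Monthly shortage recovery: $696.12 / 12 = $58.01
Adjusted monthly = $355.82 + $58.01 = $413.83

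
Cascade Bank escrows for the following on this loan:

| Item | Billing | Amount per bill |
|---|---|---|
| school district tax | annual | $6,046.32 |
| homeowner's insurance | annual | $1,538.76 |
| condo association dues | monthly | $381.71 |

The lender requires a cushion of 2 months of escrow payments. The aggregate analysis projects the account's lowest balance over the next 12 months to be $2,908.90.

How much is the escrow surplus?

School district tax = $6,046.32/yr
Homeowner's insurance = $1,538.76/yr
Condo association dues = $381.71 × 12 = $4,580.52/yr
Yearly total = $6,046.32 + $1,538.76 + $4,580.52 = $12,165.60
Base monthly escrow = $12,165.60 / 12 = $1,013.80
Required reserve = 2 × $1,013.80 = $2,027.60
Excess over cushion: $2,908.90 − $2,027.60 = $881.30

$881.30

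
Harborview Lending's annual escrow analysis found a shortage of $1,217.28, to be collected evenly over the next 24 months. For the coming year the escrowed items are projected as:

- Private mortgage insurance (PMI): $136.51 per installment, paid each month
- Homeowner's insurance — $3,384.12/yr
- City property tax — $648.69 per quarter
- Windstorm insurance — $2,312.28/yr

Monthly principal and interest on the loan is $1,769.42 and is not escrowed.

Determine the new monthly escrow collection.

$878.16

Private mortgage insurance (PMI) = $136.51 × 12 = $1,638.12
Homeowner's insurance = $3,384.12
City property tax = $648.69 × 4 = $2,594.76
Windstorm insurance = $2,312.28
Total per year = $1,638.12 + $3,384.12 + $2,594.76 + $2,312.28 = $9,929.28
Per month = $9,929.28 ÷ 12 = $827.44
Monthly shortage recovery: $1,217.28 / 24 = $50.72
New monthly escrow = $827.44 + $50.72 = $878.16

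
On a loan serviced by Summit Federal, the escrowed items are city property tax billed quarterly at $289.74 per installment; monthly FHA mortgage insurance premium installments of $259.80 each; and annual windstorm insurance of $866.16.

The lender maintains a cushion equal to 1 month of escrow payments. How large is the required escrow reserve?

$428.56

City property tax: $289.74 × 4 = $1,158.96 per year
FHA mortgage insurance premium: $259.80 × 12 = $3,117.60 per year
Windstorm insurance: $866.16 per year
Combined annual = $1,158.96 + $3,117.60 + $866.16 = $5,142.72
Base monthly escrow = $5,142.72 ÷ 12 = $428.56
Reserve = 1 × $428.56 = $428.56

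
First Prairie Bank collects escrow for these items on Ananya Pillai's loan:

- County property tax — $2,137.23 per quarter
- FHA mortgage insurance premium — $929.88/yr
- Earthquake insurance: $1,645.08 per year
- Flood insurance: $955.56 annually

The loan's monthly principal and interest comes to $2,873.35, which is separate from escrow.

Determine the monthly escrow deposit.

County property tax = $2,137.23 × 4 = $8,548.92/yr
FHA mortgage insurance premium = $929.88/yr
Earthquake insurance = $1,645.08/yr
Flood insurance = $955.56/yr
Annual escrow total = $12,079.44
Per month = $12,079.44 / 12 = $1,006.62

$1,006.62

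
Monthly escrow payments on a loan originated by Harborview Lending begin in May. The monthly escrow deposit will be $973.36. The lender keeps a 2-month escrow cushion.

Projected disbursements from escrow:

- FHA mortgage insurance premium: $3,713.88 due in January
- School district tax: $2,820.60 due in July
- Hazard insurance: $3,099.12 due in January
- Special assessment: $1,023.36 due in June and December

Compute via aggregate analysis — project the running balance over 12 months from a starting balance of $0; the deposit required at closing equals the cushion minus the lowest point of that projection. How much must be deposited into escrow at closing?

Cushion = 2 × $973.36 = $1,946.72
Trial balance (start $0, +$973.36 each month, − disbursements):
  May: +$973.36 → $973.36
  Jun: +$973.36 − $1,023.36 → $923.36
  Jul: +$973.36 − $2,820.60 → -$923.88
  Aug: +$973.36 → $49.48
  Sep: +$973.36 → $1,022.84
  Oct: +$973.36 → $1,996.20
  Nov: +$973.36 → $2,969.56
  Dec: +$973.36 − $1,023.36 → $2,919.56
  Jan: +$973.36 − $6,813.00 → -$2,920.08
  Feb: +$973.36 → -$1,946.72
  Mar: +$973.36 → -$973.36
  Apr: +$973.36 → $0.00
Lowest trial balance = -$2,920.08 (Jan)
Initial deposit = cushion − low point = $1,946.72 − (-$2,920.08) = $4,866.80

$4,866.80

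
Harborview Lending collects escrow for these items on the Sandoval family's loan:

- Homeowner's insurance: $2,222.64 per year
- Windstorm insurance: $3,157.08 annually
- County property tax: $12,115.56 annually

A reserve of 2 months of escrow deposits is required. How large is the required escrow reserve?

Homeowner's insurance = $2,222.64 annually
Windstorm insurance = $3,157.08 annually
County property tax = $12,115.56 annually
Total per year = $2,222.64 + $3,157.08 + $12,115.56 = $17,495.28
Base monthly escrow = $17,495.28 / 12 = $1,457.94
Reserve = 2 × $1,457.94 = $2,915.88

$2,915.88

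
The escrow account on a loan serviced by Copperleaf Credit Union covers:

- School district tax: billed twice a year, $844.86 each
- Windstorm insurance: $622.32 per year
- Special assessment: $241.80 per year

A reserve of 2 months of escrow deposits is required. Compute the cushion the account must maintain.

$425.64

School district tax: $844.86 × 2 = $1,689.72
Windstorm insurance: $622.32
Special assessment: $241.80
Total per year = $1,689.72 + $622.32 + $241.80 = $2,553.84
Monthly escrow = $2,553.84 / 12 = $212.82
Cushion = 2 × $212.82 = $425.64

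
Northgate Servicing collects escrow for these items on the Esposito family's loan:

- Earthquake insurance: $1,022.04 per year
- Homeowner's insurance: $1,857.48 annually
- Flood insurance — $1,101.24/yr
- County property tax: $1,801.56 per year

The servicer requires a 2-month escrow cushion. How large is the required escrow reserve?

Earthquake insurance — $1,022.04/yr
Homeowner's insurance — $1,857.48/yr
Flood insurance — $1,101.24/yr
County property tax — $1,801.56/yr
Combined annual = $5,782.32
Monthly = $5,782.32 ÷ 12 = $481.86
Reserve = 2 × $481.86 = $963.72

$963.72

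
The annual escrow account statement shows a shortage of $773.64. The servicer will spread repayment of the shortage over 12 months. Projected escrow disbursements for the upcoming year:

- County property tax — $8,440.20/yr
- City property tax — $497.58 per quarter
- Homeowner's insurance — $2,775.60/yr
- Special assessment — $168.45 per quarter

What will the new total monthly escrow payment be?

$1,221.13

County property tax = $8,440.20
City property tax = $497.58 × 4 = $1,990.32
Homeowner's insurance = $2,775.60
Special assessment = $168.45 × 4 = $673.80
Total annual escrow = $8,440.20 + $1,990.32 + $2,775.60 + $673.80 = $13,879.92
Monthly escrow = $13,879.92 ÷ 12 = $1,156.66
Monthly shortage recovery: $773.64 ÷ 12 = $64.47
Adjusted monthly = $1,156.66 + $64.47 = $1,221.13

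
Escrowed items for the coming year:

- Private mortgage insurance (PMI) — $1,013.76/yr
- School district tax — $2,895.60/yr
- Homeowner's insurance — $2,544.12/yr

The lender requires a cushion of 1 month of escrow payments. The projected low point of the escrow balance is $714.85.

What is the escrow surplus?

$177.06

Private mortgage insurance (PMI): $1,013.76/yr
School district tax: $2,895.60/yr
Homeowner's insurance: $2,544.12/yr
Annual escrow total = $6,453.48
Monthly = $6,453.48 / 12 = $537.79
Required cushion = 1 × $537.79 = $537.79
Surplus = $714.85 − $537.79 = $177.06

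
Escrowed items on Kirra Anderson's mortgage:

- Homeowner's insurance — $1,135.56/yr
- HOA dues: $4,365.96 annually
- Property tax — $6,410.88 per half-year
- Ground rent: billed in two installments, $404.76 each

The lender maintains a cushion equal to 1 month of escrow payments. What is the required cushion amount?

Homeowner's insurance: $1,135.56/yr
HOA dues: $4,365.96/yr
Property tax: $6,410.88 × 2 = $12,821.76/yr
Ground rent: $404.76 × 2 = $809.52/yr
Total annual escrow = $1,135.56 + $4,365.96 + $12,821.76 + $809.52 = $19,132.80
Monthly escrow = $19,132.80 ÷ 12 = $1,594.40
Reserve = 1 × $1,594.40 = $1,594.40

$1,594.40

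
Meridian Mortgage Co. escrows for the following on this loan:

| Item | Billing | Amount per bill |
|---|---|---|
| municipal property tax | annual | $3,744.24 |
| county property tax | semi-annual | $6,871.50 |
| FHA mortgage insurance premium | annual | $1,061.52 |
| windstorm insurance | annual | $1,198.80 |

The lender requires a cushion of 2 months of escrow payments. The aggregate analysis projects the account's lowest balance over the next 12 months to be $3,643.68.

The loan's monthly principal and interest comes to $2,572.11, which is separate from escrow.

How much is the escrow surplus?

$352.42

Municipal property tax = $3,744.24
County property tax = $6,871.50 × 2 = $13,743.00
FHA mortgage insurance premium = $1,061.52
Windstorm insurance = $1,198.80
Combined annual = $3,744.24 + $13,743.00 + $1,061.52 + $1,198.80 = $19,747.56
Monthly escrow = $19,747.56 ÷ 12 = $1,645.63
Required reserve = 2 × $1,645.63 = $3,291.26
Excess over cushion: $3,643.68 − $3,291.26 = $352.42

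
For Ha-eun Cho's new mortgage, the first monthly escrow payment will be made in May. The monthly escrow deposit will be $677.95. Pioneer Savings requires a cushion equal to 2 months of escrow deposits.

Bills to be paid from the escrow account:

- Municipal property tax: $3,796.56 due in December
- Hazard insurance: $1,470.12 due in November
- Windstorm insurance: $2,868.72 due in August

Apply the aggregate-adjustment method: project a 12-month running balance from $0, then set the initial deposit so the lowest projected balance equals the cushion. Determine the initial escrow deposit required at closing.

$4,067.70

Cushion = 2 × $677.95 = $1,355.90
Trial balance (start $0, +$677.95 each month, − disbursements):
  May: +$677.95 → $677.95
  Jun: +$677.95 → $1,355.90
  Jul: +$677.95 → $2,033.85
  Aug: +$677.95 − $2,868.72 → -$156.92
  Sep: +$677.95 → $521.03
  Oct: +$677.95 → $1,198.98
  Nov: +$677.95 − $1,470.12 → $406.81
  Dec: +$677.95 − $3,796.56 → -$2,711.80
  Jan: +$677.95 → -$2,033.85
  Feb: +$677.95 → -$1,355.90
  Mar: +$677.95 → -$677.95
  Apr: +$677.95 → $0.00
Lowest trial balance = -$2,711.80 (Dec)
Initial deposit = cushion − low point = $1,355.90 − (-$2,711.80) = $4,067.70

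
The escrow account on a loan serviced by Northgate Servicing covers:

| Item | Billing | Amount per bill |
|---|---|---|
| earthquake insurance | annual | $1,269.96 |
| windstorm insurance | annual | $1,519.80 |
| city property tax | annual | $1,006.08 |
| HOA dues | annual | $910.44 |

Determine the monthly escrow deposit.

$392.19

Earthquake insurance: $1,269.96 annually
Windstorm insurance: $1,519.80 annually
City property tax: $1,006.08 annually
HOA dues: $910.44 annually
Yearly total = $1,269.96 + $1,519.80 + $1,006.08 + $910.44 = $4,706.28
Per month = $4,706.28 / 12 = $392.19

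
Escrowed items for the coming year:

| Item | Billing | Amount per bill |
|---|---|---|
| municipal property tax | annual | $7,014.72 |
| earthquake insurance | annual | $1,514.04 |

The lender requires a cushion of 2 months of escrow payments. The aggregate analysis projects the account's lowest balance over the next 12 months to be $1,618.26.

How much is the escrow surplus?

$196.80

Municipal property tax: $7,014.72/yr
Earthquake insurance: $1,514.04/yr
Annual escrow total = $8,528.76
Base monthly escrow = $8,528.76 ÷ 12 = $710.73
Required reserve = 2 × $710.73 = $1,421.46
Surplus = $1,618.26 − $1,421.46 = $196.80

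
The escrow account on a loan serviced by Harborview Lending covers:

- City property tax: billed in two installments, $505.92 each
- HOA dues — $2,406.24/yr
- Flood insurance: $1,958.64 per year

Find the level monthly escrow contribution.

$448.06

City property tax: $505.92 × 2 = $1,011.84/yr
HOA dues: $2,406.24/yr
Flood insurance: $1,958.64/yr
Total per year = $1,011.84 + $2,406.24 + $1,958.64 = $5,376.72
Base monthly escrow = $5,376.72 / 12 = $448.06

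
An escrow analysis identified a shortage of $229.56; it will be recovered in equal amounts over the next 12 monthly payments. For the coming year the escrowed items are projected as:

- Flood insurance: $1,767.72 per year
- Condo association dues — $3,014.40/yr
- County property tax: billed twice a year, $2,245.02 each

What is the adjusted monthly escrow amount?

$791.81

Flood insurance — $1,767.72/yr
Condo association dues — $3,014.40/yr
County property tax — $2,245.02 × 2 = $4,490.04/yr
Annual escrow total = $1,767.72 + $3,014.40 + $4,490.04 = $9,272.16
Base monthly escrow = $9,272.16 / 12 = $772.68
Monthly shortage recovery: $229.56 / 12 = $19.13
New monthly escrow = $772.68 + $19.13 = $791.81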